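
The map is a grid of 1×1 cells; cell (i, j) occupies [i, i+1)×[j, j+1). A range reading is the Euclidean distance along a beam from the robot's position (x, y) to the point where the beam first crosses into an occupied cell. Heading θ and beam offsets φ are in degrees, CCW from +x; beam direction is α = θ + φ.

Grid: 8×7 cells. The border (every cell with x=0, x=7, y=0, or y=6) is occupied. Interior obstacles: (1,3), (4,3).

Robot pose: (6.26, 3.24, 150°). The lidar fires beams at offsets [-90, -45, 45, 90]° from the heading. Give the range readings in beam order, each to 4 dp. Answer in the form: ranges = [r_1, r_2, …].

ranges = [1.4800, 2.8574, 5.4456, 2.5865]

beam 1: φ=-90°, α=60°
  cosα=0.5000 sinα=0.8660 | (6,3) | tMaxX 1.4800 tMaxY 0.8776 | tΔX 2.0000 tΔY 1.1547
    t=0.8776 [y] (6,4)
    t=1.4800 [x] (7,4) — stop
  → r_1 = 1.4800
beam 2: φ=-45°, α=105°
  cosα=-0.2588 sinα=0.9659 | (6,3) | tMaxX 1.0046 tMaxY 0.7868 | tΔX 3.8637 tΔY 1.0353
    t=0.7868 [y] (6,4)
    t=1.0046 [x] (5,4)
    t=1.8221 [y] (5,5)
    t=2.8574 [y] (5,6) — stop
  → r_2 = 2.8574
beam 3: φ=45°, α=195°
  cosα=-0.9659 sinα=-0.2588 | (6,3) | tMaxX 0.2692 tMaxY 0.9273 | tΔX 1.0353 tΔY 3.8637
    t=0.2692 [x] (5,3)
    t=0.9273 [y] (5,2)
    t=1.3044 [x] (4,2)
    t=2.3397 [x] (3,2)
    t=3.3750 [x] (2,2)
    t=4.4103 [x] (1,2)
    t=4.7910 [y] (1,1)
    t=5.4456 [x] (0,1) — stop
  → r_3 = 5.4456
beam 4: φ=90°, α=240°
  cosα=-0.5000 sinα=-0.8660 | (6,3) | tMaxX 0.5200 tMaxY 0.2771 | tΔX 2.0000 tΔY 1.1547
    t=0.2771 [y] (6,2)
    t=0.5200 [x] (5,2)
    t=1.4318 [y] (5,1)
    t=2.5200 [x] (4,1)
    t=2.5865 [y] (4,0) — stop
  → r_4 = 2.5865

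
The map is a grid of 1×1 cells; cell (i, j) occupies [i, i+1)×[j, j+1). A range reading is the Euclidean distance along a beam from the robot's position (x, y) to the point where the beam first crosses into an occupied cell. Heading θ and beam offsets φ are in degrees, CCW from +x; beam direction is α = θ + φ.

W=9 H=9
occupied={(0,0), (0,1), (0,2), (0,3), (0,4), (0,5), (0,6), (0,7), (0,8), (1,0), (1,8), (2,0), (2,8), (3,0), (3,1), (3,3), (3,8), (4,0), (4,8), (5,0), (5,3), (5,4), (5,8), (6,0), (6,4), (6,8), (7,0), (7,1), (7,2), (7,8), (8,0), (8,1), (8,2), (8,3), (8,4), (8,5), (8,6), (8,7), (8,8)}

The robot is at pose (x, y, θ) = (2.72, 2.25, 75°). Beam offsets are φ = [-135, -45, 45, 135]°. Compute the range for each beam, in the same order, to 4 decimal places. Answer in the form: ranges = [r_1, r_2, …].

ranges = [0.5600, 2.6327, 3.4400, 1.9861]

beam 1: φ=-135°, α=300°
  direction (0.5000, -0.8660); cell (2,2); t to first gridline: x 0.5600, y 0.2887 (then +2.0000 / +1.1547)
    (2,1) via y @ 0.2887
    (3,1) via x @ 0.5600  # hit
  → r_1 = 0.5600
beam 2: φ=-45°, α=30°
  direction (0.8660, 0.5000); cell (2,2); t to first gridline: x 0.3233, y 1.5000 (then +1.1547 / +2.0000)
    (3,2) via x @ 0.3233
    (4,2) via x @ 1.4780
    (4,3) via y @ 1.5000
    (5,3) via x @ 2.6327  # hit
  → r_2 = 2.6327
beam 3: φ=45°, α=120°
  direction (-0.5000, 0.8660); cell (2,2); t to first gridline: x 1.4400, y 0.8660 (then +2.0000 / +1.1547)
    (2,3) via y @ 0.8660
    (1,3) via x @ 1.4400
    (1,4) via y @ 2.0207
    (1,5) via y @ 3.1754
    (0,5) via x @ 3.4400  # hit
  → r_3 = 3.4400
beam 4: φ=135°, α=210°
  direction (-0.8660, -0.5000); cell (2,2); t to first gridline: x 0.8314, y 0.5000 (then +1.1547 / +2.0000)
    (2,1) via y @ 0.5000
    (1,1) via x @ 0.8314
    (0,1) via x @ 1.9861  # hit
  → r_4 = 1.9861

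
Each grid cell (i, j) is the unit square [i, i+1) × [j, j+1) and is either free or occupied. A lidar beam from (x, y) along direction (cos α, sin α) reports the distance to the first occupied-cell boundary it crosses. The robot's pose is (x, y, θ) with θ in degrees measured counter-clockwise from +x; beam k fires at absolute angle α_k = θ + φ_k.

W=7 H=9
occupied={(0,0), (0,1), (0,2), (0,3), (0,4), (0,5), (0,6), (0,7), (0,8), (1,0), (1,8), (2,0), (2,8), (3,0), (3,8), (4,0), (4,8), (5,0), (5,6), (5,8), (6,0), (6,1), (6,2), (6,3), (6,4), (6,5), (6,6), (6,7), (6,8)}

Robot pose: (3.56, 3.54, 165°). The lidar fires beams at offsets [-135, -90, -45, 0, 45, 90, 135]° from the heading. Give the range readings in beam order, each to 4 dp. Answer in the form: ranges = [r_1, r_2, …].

beam 1: φ=-135°, α=30°
  d=(0.8660,0.5000)  start (3,3)  tX=0.5081 tY=0.9200  stride 1/|dx|=1.1547 1/|dy|=2.0000
    cross x-line → (4,3), t=0.5081
    cross y-line → (4,4), t=0.9200
    cross x-line → (5,4), t=1.6628
    cross x-line → (6,4), t=2.8175 (wall)
  → r_1 = 2.8175
beam 2: φ=-90°, α=75°
  d=(0.2588,0.9659)  start (3,3)  tX=1.7000 tY=0.4762  stride 1/|dx|=3.8637 1/|dy|=1.0353
    cross y-line → (3,4), t=0.4762
    cross y-line → (3,5), t=1.5115
    cross x-line → (4,5), t=1.7000
    cross y-line → (4,6), t=2.5468
    cross y-line → (4,7), t=3.5821
    cross y-line → (4,8), t=4.6173 (wall)
  → r_2 = 4.6173
beam 3: φ=-45°, α=120°
  d=(-0.5000,0.8660)  start (3,3)  tX=1.1200 tY=0.5312  stride 1/|dx|=2.0000 1/|dy|=1.1547
    cross y-line → (3,4), t=0.5312
    cross x-line → (2,4), t=1.1200
    cross y-line → (2,5), t=1.6859
    cross y-line → (2,6), t=2.8406
    cross x-line → (1,6), t=3.1200
    cross y-line → (1,7), t=3.9953
    cross x-line → (0,7), t=5.1200 (wall)
  → r_3 = 5.1200
beam 4: φ=0°, α=165°
  d=(-0.9659,0.2588)  start (3,3)  tX=0.5798 tY=1.7773  stride 1/|dx|=1.0353 1/|dy|=3.8637
    cross x-line → (2,3), t=0.5798
    cross x-line → (1,3), t=1.6150
    cross y-line → (1,4), t=1.7773
    cross x-line → (0,4), t=2.6503 (wall)
  → r_4 = 2.6503
beam 5: φ=45°, α=210°
  d=(-0.8660,-0.5000)  start (3,3)  tX=0.6466 tY=1.0800  stride 1/|dx|=1.1547 1/|dy|=2.0000
    cross x-line → (2,3), t=0.6466
    cross y-line → (2,2), t=1.0800
    cross x-line → (1,2), t=1.8013
    cross x-line → (0,2), t=2.9560 (wall)
  → r_5 = 2.9560
beam 6: φ=90°, α=255°
  d=(-0.2588,-0.9659)  start (3,3)  tX=2.1637 tY=0.5590  stride 1/|dx|=3.8637 1/|dy|=1.0353
    cross y-line → (3,2), t=0.5590
    cross y-line → (3,1), t=1.5943
    cross x-line → (2,1), t=2.1637
    cross y-line → (2,0), t=2.6296 (wall)
  → r_6 = 2.6296
beam 7: φ=135°, α=300°
  d=(0.5000,-0.8660)  start (3,3)  tX=0.8800 tY=0.6235  stride 1/|dx|=2.0000 1/|dy|=1.1547
    cross y-line → (3,2), t=0.6235
    cross x-line → (4,2), t=0.8800
    cross y-line → (4,1), t=1.7782
    cross x-line → (5,1), t=2.8800
    cross y-line → (5,0), t=2.9329 (wall)
  → r_7 = 2.9329

ranges = [2.8175, 4.6173, 5.1200, 2.6503, 2.9560, 2.6296, 2.9329]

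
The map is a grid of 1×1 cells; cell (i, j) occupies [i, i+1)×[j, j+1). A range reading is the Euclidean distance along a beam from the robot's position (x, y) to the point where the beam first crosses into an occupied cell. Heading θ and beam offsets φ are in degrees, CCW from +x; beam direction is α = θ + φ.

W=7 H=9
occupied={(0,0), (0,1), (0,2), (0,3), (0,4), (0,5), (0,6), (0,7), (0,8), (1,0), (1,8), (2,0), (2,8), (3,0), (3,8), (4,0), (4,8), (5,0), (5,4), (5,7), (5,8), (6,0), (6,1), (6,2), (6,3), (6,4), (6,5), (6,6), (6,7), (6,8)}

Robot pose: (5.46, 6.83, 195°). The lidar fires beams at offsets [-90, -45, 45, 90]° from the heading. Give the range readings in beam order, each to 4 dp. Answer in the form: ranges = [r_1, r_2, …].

ranges = [0.1760, 0.3400, 6.7319, 1.8946]

beam 1: φ=-90°, α=105°
  direction (-0.2588, 0.9659); cell (5,6); t to first gridline: x 1.7773, y 0.1760 (then +3.8637 / +1.0353)
    (5,7) via y @ 0.1760  # hit
  → r_1 = 0.1760
beam 2: φ=-45°, α=150°
  direction (-0.8660, 0.5000); cell (5,6); t to first gridline: x 0.5312, y 0.3400 (then +1.1547 / +2.0000)
    (5,7) via y @ 0.3400  # hit
  → r_2 = 0.3400
beam 3: φ=45°, α=240°
  direction (-0.5000, -0.8660); cell (5,6); t to first gridline: x 0.9200, y 0.9584 (then +2.0000 / +1.1547)
    (4,6) via x @ 0.9200
    (4,5) via y @ 0.9584
    (4,4) via y @ 2.1131
    (3,4) via x @ 2.9200
    (3,3) via y @ 3.2678
    (3,2) via y @ 4.4225
    (2,2) via x @ 4.9200
    (2,1) via y @ 5.5772
    (2,0) via y @ 6.7319  # hit
  → r_3 = 6.7319
beam 4: φ=90°, α=285°
  direction (0.2588, -0.9659); cell (5,6); t to first gridline: x 2.0864, y 0.8593 (then +3.8637 / +1.0353)
    (5,5) via y @ 0.8593
    (5,4) via y @ 1.8946  # hit
  → r_4 = 1.8946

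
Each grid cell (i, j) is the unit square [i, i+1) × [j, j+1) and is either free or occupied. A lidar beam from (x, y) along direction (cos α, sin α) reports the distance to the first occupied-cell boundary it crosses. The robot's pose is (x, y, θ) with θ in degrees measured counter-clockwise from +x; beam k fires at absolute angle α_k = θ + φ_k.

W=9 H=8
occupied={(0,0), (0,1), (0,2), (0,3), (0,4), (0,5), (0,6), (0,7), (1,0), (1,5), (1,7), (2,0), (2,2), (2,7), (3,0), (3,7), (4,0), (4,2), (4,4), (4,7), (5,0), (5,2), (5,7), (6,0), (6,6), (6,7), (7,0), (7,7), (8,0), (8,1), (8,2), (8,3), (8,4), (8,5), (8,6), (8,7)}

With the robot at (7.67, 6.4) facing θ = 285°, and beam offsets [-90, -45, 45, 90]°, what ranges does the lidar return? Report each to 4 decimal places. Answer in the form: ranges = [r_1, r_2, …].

ranges = [0.6936, 3.9260, 0.3811, 0.3416]

beam 1: φ=-90°, α=195°
  direction (-0.9659, -0.2588); cell (7,6); t to first gridline: x 0.6936, y 1.5455 (then +1.0353 / +3.8637)
    (6,6) via x @ 0.6936  # hit
  → r_1 = 0.6936
beam 2: φ=-45°, α=240°
  direction (-0.5000, -0.8660); cell (7,6); t to first gridline: x 1.3400, y 0.4619 (then +2.0000 / +1.1547)
    (7,5) via y @ 0.4619
    (6,5) via x @ 1.3400
    (6,4) via y @ 1.6166
    (6,3) via y @ 2.7713
    (5,3) via x @ 3.3400
    (5,2) via y @ 3.9260  # hit
  → r_2 = 3.9260
beam 3: φ=45°, α=330°
  direction (0.8660, -0.5000); cell (7,6); t to first gridline: x 0.3811, y 0.8000 (then +1.1547 / +2.0000)
    (8,6) via x @ 0.3811  # hit
  → r_3 = 0.3811
beam 4: φ=90°, α=15°
  direction (0.9659, 0.2588); cell (7,6); t to first gridline: x 0.3416, y 2.3182 (then +1.0353 / +3.8637)
    (8,6) via x @ 0.3416  # hit
  → r_4 = 0.3416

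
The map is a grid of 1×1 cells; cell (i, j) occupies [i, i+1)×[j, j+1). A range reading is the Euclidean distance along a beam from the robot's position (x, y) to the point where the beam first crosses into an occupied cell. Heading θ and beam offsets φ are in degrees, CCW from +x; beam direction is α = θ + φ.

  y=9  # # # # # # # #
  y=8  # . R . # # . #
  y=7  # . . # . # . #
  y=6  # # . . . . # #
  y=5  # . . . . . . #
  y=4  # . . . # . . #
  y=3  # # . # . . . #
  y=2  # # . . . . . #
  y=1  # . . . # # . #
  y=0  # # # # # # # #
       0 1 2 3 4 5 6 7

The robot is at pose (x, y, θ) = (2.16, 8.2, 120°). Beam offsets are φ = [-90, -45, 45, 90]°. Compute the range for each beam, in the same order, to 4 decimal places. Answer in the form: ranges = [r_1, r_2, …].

beam 1: φ=-90°, α=30°
  dir = (cos 30°, sin 30°) = (0.8660, 0.5000); from cell (2,8)
  next x-line at t=0.9699, next y-line at t=1.6000; Δt_x=1.1547, Δt_y=2.0000
    x: enter (3,8) at t=0.9699
    y: enter (3,9) at t=1.6000 ← occupied
  → r_1 = 1.6000
beam 2: φ=-45°, α=75°
  dir = (cos 75°, sin 75°) = (0.2588, 0.9659); from cell (2,8)
  next x-line at t=3.2455, next y-line at t=0.8282; Δt_x=3.8637, Δt_y=1.0353
    y: enter (2,9) at t=0.8282 ← occupied
  → r_2 = 0.8282
beam 3: φ=45°, α=165°
  dir = (cos 165°, sin 165°) = (-0.9659, 0.2588); from cell (2,8)
  next x-line at t=0.1656, next y-line at t=3.0910; Δt_x=1.0353, Δt_y=3.8637
    x: enter (1,8) at t=0.1656
    x: enter (0,8) at t=1.2009 ← occupied
  → r_3 = 1.2009
beam 4: φ=90°, α=210°
  dir = (cos 210°, sin 210°) = (-0.8660, -0.5000); from cell (2,8)
  next x-line at t=0.1848, next y-line at t=0.4000; Δt_x=1.1547, Δt_y=2.0000
    x: enter (1,8) at t=0.1848
    y: enter (1,7) at t=0.4000
    x: enter (0,7) at t=1.3395 ← occupied
  → r_4 = 1.3395

ranges = [1.6000, 0.8282, 1.2009, 1.3395]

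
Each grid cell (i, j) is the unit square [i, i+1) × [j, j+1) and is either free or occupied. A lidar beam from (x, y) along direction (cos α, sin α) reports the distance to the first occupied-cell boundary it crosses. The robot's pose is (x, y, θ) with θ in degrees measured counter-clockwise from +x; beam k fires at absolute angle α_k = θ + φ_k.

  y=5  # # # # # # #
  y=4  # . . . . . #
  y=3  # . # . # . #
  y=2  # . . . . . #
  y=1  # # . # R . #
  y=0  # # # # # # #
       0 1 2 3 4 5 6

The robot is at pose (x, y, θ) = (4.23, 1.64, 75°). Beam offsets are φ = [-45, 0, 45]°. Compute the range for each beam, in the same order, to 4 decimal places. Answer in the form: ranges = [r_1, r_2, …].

ranges = [2.0438, 1.4080, 2.4600]

beam 1: φ=-45°, α=30°
  cosα=0.8660 sinα=0.5000 | (4,1) | tMaxX 0.8891 tMaxY 0.7200 | tΔX 1.1547 tΔY 2.0000
    t=0.7200 [y] (4,2)
    t=0.8891 [x] (5,2)
    t=2.0438 [x] (6,2) — stop
  → r_1 = 2.0438
beam 2: φ=0°, α=75°
  cosα=0.2588 sinα=0.9659 | (4,1) | tMaxX 2.9751 tMaxY 0.3727 | tΔX 3.8637 tΔY 1.0353
    t=0.3727 [y] (4,2)
    t=1.4080 [y] (4,3) — stop
  → r_2 = 1.4080
beam 3: φ=45°, α=120°
  cosα=-0.5000 sinα=0.8660 | (4,1) | tMaxX 0.4600 tMaxY 0.4157 | tΔX 2.0000 tΔY 1.1547
    t=0.4157 [y] (4,2)
    t=0.4600 [x] (3,2)
    t=1.5704 [y] (3,3)
    t=2.4600 [x] (2,3) — stop
  → r_3 = 2.4600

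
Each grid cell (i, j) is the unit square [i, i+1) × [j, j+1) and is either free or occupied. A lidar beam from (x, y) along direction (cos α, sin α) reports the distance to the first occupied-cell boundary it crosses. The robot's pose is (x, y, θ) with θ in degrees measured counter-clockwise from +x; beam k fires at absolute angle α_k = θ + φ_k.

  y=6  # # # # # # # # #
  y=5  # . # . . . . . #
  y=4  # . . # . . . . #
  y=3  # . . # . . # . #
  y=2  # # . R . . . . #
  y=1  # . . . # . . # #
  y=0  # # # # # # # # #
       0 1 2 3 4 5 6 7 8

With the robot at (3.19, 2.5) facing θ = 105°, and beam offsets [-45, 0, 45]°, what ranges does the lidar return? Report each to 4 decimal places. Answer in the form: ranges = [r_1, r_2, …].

ranges = [0.5774, 0.5176, 2.5288]

beam 1: φ=-45°, α=60°
  direction (0.5000, 0.8660); cell (3,2); t to first gridline: x 1.6200, y 0.5774 (then +2.0000 / +1.1547)
    (3,3) via y @ 0.5774  # hit
  → r_1 = 0.5774
beam 2: φ=0°, α=105°
  direction (-0.2588, 0.9659); cell (3,2); t to first gridline: x 0.7341, y 0.5176 (then +3.8637 / +1.0353)
    (3,3) via y @ 0.5176  # hit
  → r_2 = 0.5176
beam 3: φ=45°, α=150°
  direction (-0.8660, 0.5000); cell (3,2); t to first gridline: x 0.2194, y 1.0000 (then +1.1547 / +2.0000)
    (2,2) via x @ 0.2194
    (2,3) via y @ 1.0000
    (1,3) via x @ 1.3741
    (0,3) via x @ 2.5288  # hit
  → r_3 = 2.5288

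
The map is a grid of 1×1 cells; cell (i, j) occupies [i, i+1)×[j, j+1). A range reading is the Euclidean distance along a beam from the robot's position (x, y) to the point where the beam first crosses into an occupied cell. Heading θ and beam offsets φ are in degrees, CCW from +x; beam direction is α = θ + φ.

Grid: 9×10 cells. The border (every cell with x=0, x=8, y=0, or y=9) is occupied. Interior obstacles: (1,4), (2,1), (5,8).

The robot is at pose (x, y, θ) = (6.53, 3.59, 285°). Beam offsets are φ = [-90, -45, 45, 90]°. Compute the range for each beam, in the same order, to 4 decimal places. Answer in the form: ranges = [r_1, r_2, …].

ranges = [5.7251, 2.9907, 1.6974, 1.5219]

beam 1: φ=-90°, α=195°
  direction (-0.9659, -0.2588); cell (6,3); t to first gridline: x 0.5487, y 2.2796 (then +1.0353 / +3.8637)
    (5,3) via x @ 0.5487
    (4,3) via x @ 1.5840
    (4,2) via y @ 2.2796
    (3,2) via x @ 2.6192
    (2,2) via x @ 3.6545
    (1,2) via x @ 4.6898
    (0,2) via x @ 5.7251  # hit
  → r_1 = 5.7251
beam 2: φ=-45°, α=240°
  direction (-0.5000, -0.8660); cell (6,3); t to first gridline: x 1.0600, y 0.6813 (then +2.0000 / +1.1547)
    (6,2) via y @ 0.6813
    (5,2) via x @ 1.0600
    (5,1) via y @ 1.8360
    (5,0) via y @ 2.9907  # hit
  → r_2 = 2.9907
beam 3: φ=45°, α=330°
  direction (0.8660, -0.5000); cell (6,3); t to first gridline: x 0.5427, y 1.1800 (then +1.1547 / +2.0000)
    (7,3) via x @ 0.5427
    (7,2) via y @ 1.1800
    (8,2) via x @ 1.6974  # hit
  → r_3 = 1.6974
beam 4: φ=90°, α=15°
  direction (0.9659, 0.2588); cell (6,3); t to first gridline: x 0.4866, y 1.5841 (then +1.0353 / +3.8637)
    (7,3) via x @ 0.4866
    (8,3) via x @ 1.5219  # hit
  → r_4 = 1.5219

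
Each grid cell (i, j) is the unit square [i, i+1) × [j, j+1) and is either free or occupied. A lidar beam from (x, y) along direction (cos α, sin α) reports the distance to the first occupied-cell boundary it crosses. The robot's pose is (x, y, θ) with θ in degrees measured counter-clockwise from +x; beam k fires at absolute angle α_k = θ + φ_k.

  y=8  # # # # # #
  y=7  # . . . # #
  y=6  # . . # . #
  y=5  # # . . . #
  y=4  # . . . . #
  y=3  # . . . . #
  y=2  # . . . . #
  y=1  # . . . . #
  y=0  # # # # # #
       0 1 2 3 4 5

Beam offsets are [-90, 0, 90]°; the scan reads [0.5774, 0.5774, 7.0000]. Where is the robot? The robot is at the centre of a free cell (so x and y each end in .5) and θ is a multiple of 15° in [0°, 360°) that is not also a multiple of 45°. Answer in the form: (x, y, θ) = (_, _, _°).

(x, y, θ) = (1.5, 7.5, 210°)

Candidates: 25 free-cell centres × 16 headings = 400 poses. Raycast each; keep the one whose scan matches to 4 dp.
  (3.5, 1.5, 345°): beam 1 = 0.5176 ≠ 0.5774 ✗
  (3.5, 4.5, 195°): beam 1 = 1.5529 ≠ 0.5774 ✗
  (4.5, 1.5, 75°): beam 1 = 0.5176 ≠ 0.5774 ✗
  (3.5, 3.5, 330°): beam 1 = 2.8868 ≠ 0.5774 ✗
  (2.5, 6.5, 120°): beam 2 = 1.7321 ≠ 0.5774 ✗
  …
  (1.5, 7.5, 210°): r_1=0.5774, r_2=0.5774, r_3=7.0000 — all match ✓
Only this pose fits every beam.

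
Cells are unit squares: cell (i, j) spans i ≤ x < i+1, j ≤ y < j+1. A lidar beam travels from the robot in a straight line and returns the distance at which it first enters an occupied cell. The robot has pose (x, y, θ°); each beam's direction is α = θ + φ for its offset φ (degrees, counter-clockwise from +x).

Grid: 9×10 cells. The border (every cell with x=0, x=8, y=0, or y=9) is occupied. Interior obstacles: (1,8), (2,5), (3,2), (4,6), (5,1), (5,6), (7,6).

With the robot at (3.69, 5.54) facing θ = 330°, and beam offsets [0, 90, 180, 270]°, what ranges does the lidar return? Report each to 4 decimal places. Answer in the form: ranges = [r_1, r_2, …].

ranges = [4.9768, 0.6200, 0.7967, 5.2423]

beam 1: φ=0°, α=330°
  cosα=0.8660 sinα=-0.5000 | (3,5) | tMaxX 0.3580 tMaxY 1.0800 | tΔX 1.1547 tΔY 2.0000
    t=0.3580 [x] (4,5)
    t=1.0800 [y] (4,4)
    t=1.5127 [x] (5,4)
    t=2.6674 [x] (6,4)
    t=3.0800 [y] (6,3)
    t=3.8221 [x] (7,3)
    t=4.9768 [x] (8,3) — stop
  → r_1 = 4.9768
beam 2: φ=90°, α=60°
  cosα=0.5000 sinα=0.8660 | (3,5) | tMaxX 0.6200 tMaxY 0.5312 | tΔX 2.0000 tΔY 1.1547
    t=0.5312 [y] (3,6)
    t=0.6200 [x] (4,6) — stop
  → r_2 = 0.6200
beam 3: φ=180°, α=150°
  cosα=-0.8660 sinα=0.5000 | (3,5) | tMaxX 0.7967 tMaxY 0.9200 | tΔX 1.1547 tΔY 2.0000
    t=0.7967 [x] (2,5) — stop
  → r_3 = 0.7967
beam 4: φ=270°, α=240°
  cosα=-0.5000 sinα=-0.8660 | (3,5) | tMaxX 1.3800 tMaxY 0.6235 | tΔX 2.0000 tΔY 1.1547
    t=0.6235 [y] (3,4)
    t=1.3800 [x] (2,4)
    t=1.7782 [y] (2,3)
    t=2.9329 [y] (2,2)
    t=3.3800 [x] (1,2)
    t=4.0876 [y] (1,1)
    t=5.2423 [y] (1,0) — stop
  → r_4 = 5.2423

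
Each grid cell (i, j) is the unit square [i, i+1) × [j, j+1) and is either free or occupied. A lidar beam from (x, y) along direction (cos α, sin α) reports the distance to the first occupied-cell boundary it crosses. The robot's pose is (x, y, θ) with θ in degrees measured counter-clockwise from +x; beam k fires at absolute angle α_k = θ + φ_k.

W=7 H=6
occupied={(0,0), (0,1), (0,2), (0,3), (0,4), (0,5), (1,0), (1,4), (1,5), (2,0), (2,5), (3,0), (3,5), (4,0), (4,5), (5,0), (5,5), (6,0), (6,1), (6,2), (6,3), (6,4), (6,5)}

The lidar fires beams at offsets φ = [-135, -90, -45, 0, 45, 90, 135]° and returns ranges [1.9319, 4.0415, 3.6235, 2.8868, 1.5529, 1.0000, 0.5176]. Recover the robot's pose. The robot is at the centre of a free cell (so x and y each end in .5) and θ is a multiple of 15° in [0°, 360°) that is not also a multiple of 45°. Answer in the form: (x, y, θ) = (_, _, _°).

(x, y, θ) = (2.5, 1.5, 120°)

Candidates: 19 free-cell centres × 16 headings = 304 poses. Raycast each; keep the one whose scan matches to 4 dp.
  (3.5, 1.5, 150°): beam 1 = 2.5882 ≠ 1.9319 ✗
  (5.5, 2.5, 240°): beam 1 = 2.5882 ≠ 1.9319 ✗
  (3.5, 4.5, 210°): beam 1 = 0.5176 ≠ 1.9319 ✗
  (1.5, 3.5, 105°): beam 1 = 5.0000 ≠ 1.9319 ✗
  (1.5, 2.5, 255°): beam 1 = 1.0000 ≠ 1.9319 ✗
  …
  (2.5, 1.5, 120°): r_1=1.9319, r_2=4.0415, r_3=3.6235, r_4=2.8868, r_5=1.5529, r_6=1.0000, r_7=0.5176 — all match ✓
No second candidate reproduces the full scan.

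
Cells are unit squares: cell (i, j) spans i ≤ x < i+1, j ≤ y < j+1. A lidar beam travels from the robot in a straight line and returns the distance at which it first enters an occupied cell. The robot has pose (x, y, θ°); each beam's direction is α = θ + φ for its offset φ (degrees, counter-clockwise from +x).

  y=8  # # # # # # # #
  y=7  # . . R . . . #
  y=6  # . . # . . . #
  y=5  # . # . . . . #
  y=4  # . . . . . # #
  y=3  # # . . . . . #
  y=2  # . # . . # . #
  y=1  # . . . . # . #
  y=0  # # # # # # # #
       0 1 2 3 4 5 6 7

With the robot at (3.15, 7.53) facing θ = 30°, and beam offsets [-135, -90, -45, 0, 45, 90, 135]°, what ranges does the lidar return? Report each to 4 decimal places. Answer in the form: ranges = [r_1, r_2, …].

beam 1: φ=-135°, α=255°
  cosα=-0.2588 sinα=-0.9659 | (3,7) | tMaxX 0.5796 tMaxY 0.5487 | tΔX 3.8637 tΔY 1.0353
    t=0.5487 [y] (3,6) — stop
  → r_1 = 0.5487
beam 2: φ=-90°, α=300°
  cosα=0.5000 sinα=-0.8660 | (3,7) | tMaxX 1.7000 tMaxY 0.6120 | tΔX 2.0000 tΔY 1.1547
    t=0.6120 [y] (3,6) — stop
  → r_2 = 0.6120
beam 3: φ=-45°, α=345°
  cosα=0.9659 sinα=-0.2588 | (3,7) | tMaxX 0.8800 tMaxY 2.0478 | tΔX 1.0353 tΔY 3.8637
    t=0.8800 [x] (4,7)
    t=1.9153 [x] (5,7)
    t=2.0478 [y] (5,6)
    t=2.9505 [x] (6,6)
    t=3.9858 [x] (7,6) — stop
  → r_3 = 3.9858
beam 4: φ=0°, α=30°
  cosα=0.8660 sinα=0.5000 | (3,7) | tMaxX 0.9815 tMaxY 0.9400 | tΔX 1.1547 tΔY 2.0000
    t=0.9400 [y] (3,8) — stop
  → r_4 = 0.9400
beam 5: φ=45°, α=75°
  cosα=0.2588 sinα=0.9659 | (3,7) | tMaxX 3.2841 tMaxY 0.4866 | tΔX 3.8637 tΔY 1.0353
    t=0.4866 [y] (3,8) — stop
  → r_5 = 0.4866
beam 6: φ=90°, α=120°
  cosα=-0.5000 sinα=0.8660 | (3,7) | tMaxX 0.3000 tMaxY 0.5427 | tΔX 2.0000 tΔY 1.1547
    t=0.3000 [x] (2,7)
    t=0.5427 [y] (2,8) — stop
  → r_6 = 0.5427
beam 7: φ=135°, α=165°
  cosα=-0.9659 sinα=0.2588 | (3,7) | tMaxX 0.1553 tMaxY 1.8159 | tΔX 1.0353 tΔY 3.8637
    t=0.1553 [x] (2,7)
    t=1.1906 [x] (1,7)
    t=1.8159 [y] (1,8) — stop
  → r_7 = 1.8159

ranges = [0.5487, 0.6120, 3.9858, 0.9400, 0.4866, 0.5427, 1.8159]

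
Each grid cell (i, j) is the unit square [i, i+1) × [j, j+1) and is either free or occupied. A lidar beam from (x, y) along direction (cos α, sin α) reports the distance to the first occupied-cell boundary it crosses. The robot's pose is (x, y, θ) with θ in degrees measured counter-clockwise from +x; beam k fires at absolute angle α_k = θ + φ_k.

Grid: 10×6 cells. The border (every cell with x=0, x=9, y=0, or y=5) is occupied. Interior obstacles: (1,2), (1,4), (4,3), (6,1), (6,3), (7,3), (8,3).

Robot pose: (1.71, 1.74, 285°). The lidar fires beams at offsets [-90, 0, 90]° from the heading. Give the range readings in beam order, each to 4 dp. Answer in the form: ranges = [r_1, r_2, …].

beam 1: φ=-90°, α=195°
  cosα=-0.9659 sinα=-0.2588 | (1,1) | tMaxX 0.7350 tMaxY 2.8591 | tΔX 1.0353 tΔY 3.8637
    t=0.7350 [x] (0,1) — stop
  → r_1 = 0.7350
beam 2: φ=0°, α=285°
  cosα=0.2588 sinα=-0.9659 | (1,1) | tMaxX 1.1205 tMaxY 0.7661 | tΔX 3.8637 tΔY 1.0353
    t=0.7661 [y] (1,0) — stop
  → r_2 = 0.7661
beam 3: φ=90°, α=15°
  cosα=0.9659 sinα=0.2588 | (1,1) | tMaxX 0.3002 tMaxY 1.0046 | tΔX 1.0353 tΔY 3.8637
    t=0.3002 [x] (2,1)
    t=1.0046 [y] (2,2)
    t=1.3355 [x] (3,2)
    t=2.3708 [x] (4,2)
    t=3.4061 [x] (5,2)
    t=4.4413 [x] (6,2)
    t=4.8683 [y] (6,3) — stop
  → r_3 = 4.8683

ranges = [0.7350, 0.7661, 4.8683]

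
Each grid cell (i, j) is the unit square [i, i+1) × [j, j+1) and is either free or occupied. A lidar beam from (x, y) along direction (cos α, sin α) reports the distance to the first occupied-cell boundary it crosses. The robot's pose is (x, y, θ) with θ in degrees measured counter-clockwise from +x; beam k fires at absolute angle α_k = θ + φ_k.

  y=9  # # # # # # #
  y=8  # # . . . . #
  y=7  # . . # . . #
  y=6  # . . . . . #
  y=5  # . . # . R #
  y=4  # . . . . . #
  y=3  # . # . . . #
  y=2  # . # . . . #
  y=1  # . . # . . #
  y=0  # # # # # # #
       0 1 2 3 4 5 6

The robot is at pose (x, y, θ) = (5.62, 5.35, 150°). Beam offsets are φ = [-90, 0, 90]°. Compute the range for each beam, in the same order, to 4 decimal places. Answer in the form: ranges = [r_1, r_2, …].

ranges = [0.7600, 5.3000, 3.8682]

beam 1: φ=-90°, α=60°
  cosα=0.5000 sinα=0.8660 | (5,5) | tMaxX 0.7600 tMaxY 0.7506 | tΔX 2.0000 tΔY 1.1547
    t=0.7506 [y] (5,6)
    t=0.7600 [x] (6,6) — stop
  → r_1 = 0.7600
beam 2: φ=0°, α=150°
  cosα=-0.8660 sinα=0.5000 | (5,5) | tMaxX 0.7159 tMaxY 1.3000 | tΔX 1.1547 tΔY 2.0000
    t=0.7159 [x] (4,5)
    t=1.3000 [y] (4,6)
    t=1.8706 [x] (3,6)
    t=3.0253 [x] (2,6)
    t=3.3000 [y] (2,7)
    t=4.1800 [x] (1,7)
    t=5.3000 [y] (1,8) — stop
  → r_2 = 5.3000
beam 3: φ=90°, α=240°
  cosα=-0.5000 sinα=-0.8660 | (5,5) | tMaxX 1.2400 tMaxY 0.4041 | tΔX 2.0000 tΔY 1.1547
    t=0.4041 [y] (5,4)
    t=1.2400 [x] (4,4)
    t=1.5588 [y] (4,3)
    t=2.7135 [y] (4,2)
    t=3.2400 [x] (3,2)
    t=3.8682 [y] (3,1) — stop
  → r_3 = 3.8682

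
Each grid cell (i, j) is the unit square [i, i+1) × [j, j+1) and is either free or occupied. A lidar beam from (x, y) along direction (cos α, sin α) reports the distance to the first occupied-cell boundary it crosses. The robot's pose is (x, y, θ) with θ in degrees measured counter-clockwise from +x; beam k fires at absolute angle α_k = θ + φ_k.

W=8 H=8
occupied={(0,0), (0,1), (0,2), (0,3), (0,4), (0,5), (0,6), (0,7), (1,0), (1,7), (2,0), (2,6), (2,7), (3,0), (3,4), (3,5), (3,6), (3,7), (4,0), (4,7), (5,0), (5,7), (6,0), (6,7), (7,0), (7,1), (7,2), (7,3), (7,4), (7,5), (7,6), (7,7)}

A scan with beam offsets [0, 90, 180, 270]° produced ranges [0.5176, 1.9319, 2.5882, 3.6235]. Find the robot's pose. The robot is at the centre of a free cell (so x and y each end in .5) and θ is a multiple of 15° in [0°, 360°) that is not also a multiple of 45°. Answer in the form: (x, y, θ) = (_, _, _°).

The pose lattice has 32·16 = 512 candidates. Test each by forward raycasting.
  (2.5, 1.5, 300°): beam 1 = 0.5774 ≠ 0.5176 ✗
  (1.5, 1.5, 15°): beam 1 = 5.6940 ≠ 0.5176 ✗
  (5.5, 3.5, 195°): beam 1 = 4.6587 ≠ 0.5176 ✗
  (5.5, 4.5, 165°): beam 1 = 1.5529 ≠ 0.5176 ✗
  (1.5, 5.5, 240°): beam 1 = 1.0000 ≠ 0.5176 ✗
  …
  (6.5, 4.5, 345°): r_1=0.5176, r_2=1.9319, r_3=2.5882, r_4=3.6235 — all match ✓
No second candidate reproduces the full scan.

(x, y, θ) = (6.5, 4.5, 345°)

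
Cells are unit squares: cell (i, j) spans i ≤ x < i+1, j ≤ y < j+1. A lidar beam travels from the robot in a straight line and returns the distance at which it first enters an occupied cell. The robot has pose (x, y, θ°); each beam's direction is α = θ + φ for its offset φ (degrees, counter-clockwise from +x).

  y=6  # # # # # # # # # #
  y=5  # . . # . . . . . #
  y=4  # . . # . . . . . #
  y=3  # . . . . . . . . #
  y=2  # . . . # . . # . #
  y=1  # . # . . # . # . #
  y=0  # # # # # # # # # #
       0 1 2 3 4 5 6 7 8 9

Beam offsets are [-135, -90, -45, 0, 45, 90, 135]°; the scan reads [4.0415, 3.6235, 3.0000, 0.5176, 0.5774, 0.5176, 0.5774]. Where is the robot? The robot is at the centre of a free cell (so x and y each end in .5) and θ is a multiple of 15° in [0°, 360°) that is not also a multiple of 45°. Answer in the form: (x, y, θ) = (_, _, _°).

(x, y, θ) = (5.5, 2.5, 165°)

The pose lattice has 33·16 = 528 candidates. Test each by forward raycasting.
  (1.5, 4.5, 30°): beam 1 = 1.9319 ≠ 4.0415 ✗
  (8.5, 1.5, 75°): beam 1 = 0.5774 ≠ 4.0415 ✗
  (8.5, 2.5, 120°): beam 1 = 0.5176 ≠ 4.0415 ✗
  (3.5, 1.5, 120°): beam 1 = 1.5529 ≠ 4.0415 ✗
  …
  (5.5, 2.5, 165°): r_1=4.0415, r_2=3.6235, r_3=3.0000, r_4=0.5176, r_5=0.5774, r_6=0.5176, r_7=0.5774 — all match ✓
No second candidate reproduces the full scan.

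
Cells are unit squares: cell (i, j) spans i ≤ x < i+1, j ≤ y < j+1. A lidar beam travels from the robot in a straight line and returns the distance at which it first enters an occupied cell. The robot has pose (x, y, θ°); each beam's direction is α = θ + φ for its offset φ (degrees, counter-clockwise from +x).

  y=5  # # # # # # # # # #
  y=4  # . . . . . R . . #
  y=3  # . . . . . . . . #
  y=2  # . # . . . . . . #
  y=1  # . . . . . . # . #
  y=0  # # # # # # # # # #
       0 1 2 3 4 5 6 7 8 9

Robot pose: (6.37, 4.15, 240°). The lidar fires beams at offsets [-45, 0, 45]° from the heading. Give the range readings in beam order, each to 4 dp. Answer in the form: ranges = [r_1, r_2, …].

ranges = [4.4433, 3.6373, 2.4341]

beam 1: φ=-45°, α=195°
  dir = (cos 195°, sin 195°) = (-0.9659, -0.2588); from cell (6,4)
  next x-line at t=0.3831, next y-line at t=0.5796; Δt_x=1.0353, Δt_y=3.8637
    x: enter (5,4) at t=0.3831
    y: enter (5,3) at t=0.5796
    x: enter (4,3) at t=1.4183
    x: enter (3,3) at t=2.4536
    x: enter (2,3) at t=3.4889
    y: enter (2,2) at t=4.4433 ← occupied
  → r_1 = 4.4433
beam 2: φ=0°, α=240°
  dir = (cos 240°, sin 240°) = (-0.5000, -0.8660); from cell (6,4)
  next x-line at t=0.7400, next y-line at t=0.1732; Δt_x=2.0000, Δt_y=1.1547
    y: enter (6,3) at t=0.1732
    x: enter (5,3) at t=0.7400
    y: enter (5,2) at t=1.3279
    y: enter (5,1) at t=2.4826
    x: enter (4,1) at t=2.7400
    y: enter (4,0) at t=3.6373 ← occupied
  → r_2 = 3.6373
beam 3: φ=45°, α=285°
  dir = (cos 285°, sin 285°) = (0.2588, -0.9659); from cell (6,4)
  next x-line at t=2.4341, next y-line at t=0.1553; Δt_x=3.8637, Δt_y=1.0353
    y: enter (6,3) at t=0.1553
    y: enter (6,2) at t=1.1906
    y: enter (6,1) at t=2.2258
    x: enter (7,1) at t=2.4341 ← occupied
  → r_3 = 2.4341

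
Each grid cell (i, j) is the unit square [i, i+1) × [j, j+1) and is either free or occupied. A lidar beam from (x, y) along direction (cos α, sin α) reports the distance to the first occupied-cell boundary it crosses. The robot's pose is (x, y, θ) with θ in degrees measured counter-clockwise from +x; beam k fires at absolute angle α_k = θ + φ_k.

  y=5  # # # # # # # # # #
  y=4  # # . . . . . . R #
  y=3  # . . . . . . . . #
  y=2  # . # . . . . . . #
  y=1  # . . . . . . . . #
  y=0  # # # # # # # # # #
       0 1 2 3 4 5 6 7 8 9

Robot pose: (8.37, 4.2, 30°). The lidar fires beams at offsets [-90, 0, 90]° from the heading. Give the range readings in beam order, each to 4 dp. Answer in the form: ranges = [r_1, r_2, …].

ranges = [1.2600, 0.7275, 0.9238]

beam 1: φ=-90°, α=300°
  d=(0.5000,-0.8660)  start (8,4)  tX=1.2600 tY=0.2309  stride 1/|dx|=2.0000 1/|dy|=1.1547
    cross y-line → (8,3), t=0.2309
    cross x-line → (9,3), t=1.2600 (wall)
  → r_1 = 1.2600
beam 2: φ=0°, α=30°
  d=(0.8660,0.5000)  start (8,4)  tX=0.7275 tY=1.6000  stride 1/|dx|=1.1547 1/|dy|=2.0000
    cross x-line → (9,4), t=0.7275 (wall)
  → r_2 = 0.7275
beam 3: φ=90°, α=120°
  d=(-0.5000,0.8660)  start (8,4)  tX=0.7400 tY=0.9238  stride 1/|dx|=2.0000 1/|dy|=1.1547
    cross x-line → (7,4), t=0.7400
    cross y-line → (7,5), t=0.9238 (wall)
  → r_3 = 0.9238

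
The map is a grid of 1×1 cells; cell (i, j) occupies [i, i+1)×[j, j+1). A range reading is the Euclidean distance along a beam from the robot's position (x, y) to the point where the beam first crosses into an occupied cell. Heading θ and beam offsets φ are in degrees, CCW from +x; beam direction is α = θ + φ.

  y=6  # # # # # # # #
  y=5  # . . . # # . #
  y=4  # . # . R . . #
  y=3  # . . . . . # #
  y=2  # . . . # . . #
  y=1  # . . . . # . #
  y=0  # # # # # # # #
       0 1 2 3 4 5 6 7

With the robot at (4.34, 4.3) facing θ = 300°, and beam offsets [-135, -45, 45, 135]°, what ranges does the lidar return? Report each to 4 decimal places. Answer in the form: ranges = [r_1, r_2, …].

beam 1: φ=-135°, α=165°
  direction (-0.9659, 0.2588); cell (4,4); t to first gridline: x 0.3520, y 2.7046 (then +1.0353 / +3.8637)
    (3,4) via x @ 0.3520
    (2,4) via x @ 1.3873  # hit
  → r_1 = 1.3873
beam 2: φ=-45°, α=255°
  direction (-0.2588, -0.9659); cell (4,4); t to first gridline: x 1.3137, y 0.3106 (then +3.8637 / +1.0353)
    (4,3) via y @ 0.3106
    (3,3) via x @ 1.3137
    (3,2) via y @ 1.3459
    (3,1) via y @ 2.3811
    (3,0) via y @ 3.4164  # hit
  → r_2 = 3.4164
beam 3: φ=45°, α=345°
  direction (0.9659, -0.2588); cell (4,4); t to first gridline: x 0.6833, y 1.1591 (then +1.0353 / +3.8637)
    (5,4) via x @ 0.6833
    (5,3) via y @ 1.1591
    (6,3) via x @ 1.7186  # hit
  → r_3 = 1.7186
beam 4: φ=135°, α=75°
  direction (0.2588, 0.9659); cell (4,4); t to first gridline: x 2.5500, y 0.7247 (then +3.8637 / +1.0353)
    (4,5) via y @ 0.7247  # hit
  → r_4 = 0.7247

ranges = [1.3873, 3.4164, 1.7186, 0.7247]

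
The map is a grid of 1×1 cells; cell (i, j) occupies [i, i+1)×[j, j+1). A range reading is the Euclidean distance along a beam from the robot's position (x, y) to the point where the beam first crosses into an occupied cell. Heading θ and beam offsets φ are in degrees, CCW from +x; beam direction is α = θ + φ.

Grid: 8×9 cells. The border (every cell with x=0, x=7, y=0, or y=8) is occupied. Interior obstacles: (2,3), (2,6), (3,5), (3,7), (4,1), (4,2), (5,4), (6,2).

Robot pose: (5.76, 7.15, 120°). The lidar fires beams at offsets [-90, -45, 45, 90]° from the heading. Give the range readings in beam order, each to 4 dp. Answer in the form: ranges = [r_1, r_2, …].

ranges = [1.4318, 0.8800, 1.8221, 2.3000]

beam 1: φ=-90°, α=30°
  dir = (cos 30°, sin 30°) = (0.8660, 0.5000); from cell (5,7)
  next x-line at t=0.2771, next y-line at t=1.7000; Δt_x=1.1547, Δt_y=2.0000
    x: enter (6,7) at t=0.2771
    x: enter (7,7) at t=1.4318 ← occupied
  → r_1 = 1.4318
beam 2: φ=-45°, α=75°
  dir = (cos 75°, sin 75°) = (0.2588, 0.9659); from cell (5,7)
  next x-line at t=0.9273, next y-line at t=0.8800; Δt_x=3.8637, Δt_y=1.0353
    y: enter (5,8) at t=0.8800 ← occupied
  → r_2 = 0.8800
beam 3: φ=45°, α=165°
  dir = (cos 165°, sin 165°) = (-0.9659, 0.2588); from cell (5,7)
  next x-line at t=0.7868, next y-line at t=3.2841; Δt_x=1.0353, Δt_y=3.8637
    x: enter (4,7) at t=0.7868
    x: enter (3,7) at t=1.8221 ← occupied
  → r_3 = 1.8221
beam 4: φ=90°, α=210°
  dir = (cos 210°, sin 210°) = (-0.8660, -0.5000); from cell (5,7)
  next x-line at t=0.8776, next y-line at t=0.3000; Δt_x=1.1547, Δt_y=2.0000
    y: enter (5,6) at t=0.3000
    x: enter (4,6) at t=0.8776
    x: enter (3,6) at t=2.0323
    y: enter (3,5) at t=2.3000 ← occupied
  → r_4 = 2.3000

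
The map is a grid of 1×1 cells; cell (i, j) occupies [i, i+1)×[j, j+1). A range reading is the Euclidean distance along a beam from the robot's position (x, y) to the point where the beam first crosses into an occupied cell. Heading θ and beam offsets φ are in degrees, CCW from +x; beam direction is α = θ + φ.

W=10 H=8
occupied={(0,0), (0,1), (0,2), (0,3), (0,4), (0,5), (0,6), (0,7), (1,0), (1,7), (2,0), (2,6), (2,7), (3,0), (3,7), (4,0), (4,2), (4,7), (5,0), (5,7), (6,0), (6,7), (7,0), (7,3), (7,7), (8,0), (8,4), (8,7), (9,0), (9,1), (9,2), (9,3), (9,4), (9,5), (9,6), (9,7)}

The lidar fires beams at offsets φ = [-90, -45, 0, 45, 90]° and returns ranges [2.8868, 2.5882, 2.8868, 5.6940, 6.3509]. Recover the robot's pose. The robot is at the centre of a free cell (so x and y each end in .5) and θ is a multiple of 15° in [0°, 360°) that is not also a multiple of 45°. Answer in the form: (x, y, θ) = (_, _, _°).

(x, y, θ) = (6.5, 4.5, 120°)

The pose lattice has 44·16 = 704 candidates. Test each by forward raycasting.
  (5.5, 4.5, 330°): beam 1 = 1.7321 ≠ 2.8868 ✗
  (2.5, 5.5, 345°): beam 1 = 4.6587 ≠ 2.8868 ✗
  (7.5, 2.5, 330°): beam 1 = 1.7321 ≠ 2.8868 ✗
  (3.5, 2.5, 120°): beam 1 = 0.5774 ≠ 2.8868 ✗
  …
  (6.5, 4.5, 120°): r_1=2.8868, r_2=2.5882, r_3=2.8868, r_4=5.6940, r_5=6.3509 — all match ✓
No second candidate reproduces the full scan.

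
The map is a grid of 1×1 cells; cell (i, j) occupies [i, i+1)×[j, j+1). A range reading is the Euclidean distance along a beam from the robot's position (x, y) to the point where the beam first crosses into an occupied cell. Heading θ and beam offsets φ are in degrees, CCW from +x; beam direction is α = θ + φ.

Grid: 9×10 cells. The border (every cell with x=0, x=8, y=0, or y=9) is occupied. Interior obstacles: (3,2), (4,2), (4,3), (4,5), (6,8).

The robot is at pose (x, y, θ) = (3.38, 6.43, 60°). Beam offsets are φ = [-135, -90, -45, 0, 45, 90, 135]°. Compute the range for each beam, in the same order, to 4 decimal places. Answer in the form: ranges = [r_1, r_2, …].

ranges = [2.5157, 0.8600, 4.7830, 2.9676, 2.6607, 2.7482, 2.4640]

beam 1: φ=-135°, α=285°
  d=(0.2588,-0.9659)  start (3,6)  tX=2.3955 tY=0.4452  stride 1/|dx|=3.8637 1/|dy|=1.0353
    cross y-line → (3,5), t=0.4452
    cross y-line → (3,4), t=1.4804
    cross x-line → (4,4), t=2.3955
    cross y-line → (4,3), t=2.5157 (wall)
  → r_1 = 2.5157
beam 2: φ=-90°, α=330°
  d=(0.8660,-0.5000)  start (3,6)  tX=0.7159 tY=0.8600  stride 1/|dx|=1.1547 1/|dy|=2.0000
    cross x-line → (4,6), t=0.7159
    cross y-line → (4,5), t=0.8600 (wall)
  → r_2 = 0.8600
beam 3: φ=-45°, α=15°
  d=(0.9659,0.2588)  start (3,6)  tX=0.6419 tY=2.2023  stride 1/|dx|=1.0353 1/|dy|=3.8637
    cross x-line → (4,6), t=0.6419
    cross x-line → (5,6), t=1.6771
    cross y-line → (5,7), t=2.2023
    cross x-line → (6,7), t=2.7124
    cross x-line → (7,7), t=3.7477
    cross x-line → (8,7), t=4.7830 (wall)
  → r_3 = 4.7830
beam 4: φ=0°, α=60°
  d=(0.5000,0.8660)  start (3,6)  tX=1.2400 tY=0.6582  stride 1/|dx|=2.0000 1/|dy|=1.1547
    cross y-line → (3,7), t=0.6582
    cross x-line → (4,7), t=1.2400
    cross y-line → (4,8), t=1.8129
    cross y-line → (4,9), t=2.9676 (wall)
  → r_4 = 2.9676
beam 5: φ=45°, α=105°
  d=(-0.2588,0.9659)  start (3,6)  tX=1.4682 tY=0.5901  stride 1/|dx|=3.8637 1/|dy|=1.0353
    cross y-line → (3,7), t=0.5901
    cross x-line → (2,7), t=1.4682
    cross y-line → (2,8), t=1.6254
    cross y-line → (2,9), t=2.6607 (wall)
  → r_5 = 2.6607
beam 6: φ=90°, α=150°
  d=(-0.8660,0.5000)  start (3,6)  tX=0.4388 tY=1.1400  stride 1/|dx|=1.1547 1/|dy|=2.0000
    cross x-line → (2,6), t=0.4388
    cross y-line → (2,7), t=1.1400
    cross x-line → (1,7), t=1.5935
    cross x-line → (0,7), t=2.7482 (wall)
  → r_6 = 2.7482
beam 7: φ=135°, α=195°
  d=(-0.9659,-0.2588)  start (3,6)  tX=0.3934 tY=1.6614  stride 1/|dx|=1.0353 1/|dy|=3.8637
    cross x-line → (2,6), t=0.3934
    cross x-line → (1,6), t=1.4287
    cross y-line → (1,5), t=1.6614
    cross x-line → (0,5), t=2.4640 (wall)
  → r_7 = 2.4640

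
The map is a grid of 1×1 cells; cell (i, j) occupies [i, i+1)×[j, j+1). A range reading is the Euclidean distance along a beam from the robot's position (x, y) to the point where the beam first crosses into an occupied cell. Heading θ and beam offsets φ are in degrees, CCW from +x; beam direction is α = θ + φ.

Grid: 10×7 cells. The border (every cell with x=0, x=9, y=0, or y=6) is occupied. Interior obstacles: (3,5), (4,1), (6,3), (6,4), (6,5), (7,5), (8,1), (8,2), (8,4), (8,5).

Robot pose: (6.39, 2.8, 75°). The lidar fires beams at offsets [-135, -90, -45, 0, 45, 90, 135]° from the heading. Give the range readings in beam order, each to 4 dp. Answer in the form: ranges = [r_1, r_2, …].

beam 1: φ=-135°, α=300°
  dir = (cos 300°, sin 300°) = (0.5000, -0.8660); from cell (6,2)
  next x-line at t=1.2200, next y-line at t=0.9238; Δt_x=2.0000, Δt_y=1.1547
    y: enter (6,1) at t=0.9238
    x: enter (7,1) at t=1.2200
    y: enter (7,0) at t=2.0785 ← occupied
  → r_1 = 2.0785
beam 2: φ=-90°, α=345°
  dir = (cos 345°, sin 345°) = (0.9659, -0.2588); from cell (6,2)
  next x-line at t=0.6315, next y-line at t=3.0910; Δt_x=1.0353, Δt_y=3.8637
    x: enter (7,2) at t=0.6315
    x: enter (8,2) at t=1.6668 ← occupied
  → r_2 = 1.6668
beam 3: φ=-45°, α=30°
  dir = (cos 30°, sin 30°) = (0.8660, 0.5000); from cell (6,2)
  next x-line at t=0.7044, next y-line at t=0.4000; Δt_x=1.1547, Δt_y=2.0000
    y: enter (6,3) at t=0.4000 ← occupied
  → r_3 = 0.4000
beam 4: φ=0°, α=75°
  dir = (cos 75°, sin 75°) = (0.2588, 0.9659); from cell (6,2)
  next x-line at t=2.3569, next y-line at t=0.2071; Δt_x=3.8637, Δt_y=1.0353
    y: enter (6,3) at t=0.2071 ← occupied
  → r_4 = 0.2071
beam 5: φ=45°, α=120°
  dir = (cos 120°, sin 120°) = (-0.5000, 0.8660); from cell (6,2)
  next x-line at t=0.7800, next y-line at t=0.2309; Δt_x=2.0000, Δt_y=1.1547
    y: enter (6,3) at t=0.2309 ← occupied
  → r_5 = 0.2309
beam 6: φ=90°, α=165°
  dir = (cos 165°, sin 165°) = (-0.9659, 0.2588); from cell (6,2)
  next x-line at t=0.4038, next y-line at t=0.7727; Δt_x=1.0353, Δt_y=3.8637
    x: enter (5,2) at t=0.4038
    y: enter (5,3) at t=0.7727
    x: enter (4,3) at t=1.4390
    x: enter (3,3) at t=2.4743
    x: enter (2,3) at t=3.5096
    x: enter (1,3) at t=4.5449
    y: enter (1,4) at t=4.6364
    x: enter (0,4) at t=5.5801 ← occupied
  → r_6 = 5.5801
beam 7: φ=135°, α=210°
  dir = (cos 210°, sin 210°) = (-0.8660, -0.5000); from cell (6,2)
  next x-line at t=0.4503, next y-line at t=1.6000; Δt_x=1.1547, Δt_y=2.0000
    x: enter (5,2) at t=0.4503
    y: enter (5,1) at t=1.6000
    x: enter (4,1) at t=1.6050 ← occupied
  → r_7 = 1.6050

ranges = [2.0785, 1.6668, 0.4000, 0.2071, 0.2309, 5.5801, 1.6050]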